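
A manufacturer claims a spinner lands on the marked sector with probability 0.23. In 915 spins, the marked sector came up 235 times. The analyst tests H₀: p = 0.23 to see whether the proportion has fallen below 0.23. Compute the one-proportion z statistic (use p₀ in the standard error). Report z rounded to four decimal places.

z = 1.9286

p̂ = 235/915 ≈ 0.256831.
Under H₀, SE = √(0.23·0.77/915) = √(0.000193552) = 0.013912.
z = (0.256831 − 0.23)/0.013912 = 0.026831/0.013912 = 1.9286.
p-value = P(Z < 1.929) ≈ 0.9731.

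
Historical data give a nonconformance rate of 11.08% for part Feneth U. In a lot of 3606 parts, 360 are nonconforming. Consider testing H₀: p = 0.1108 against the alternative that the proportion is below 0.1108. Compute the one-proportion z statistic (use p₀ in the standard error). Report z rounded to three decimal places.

z = -2.098

p̂ = 360/3606 = 0.09983.
Under H₀, SE = √(0.1108·0.8892/3606) = √(2.73221e-05) = 0.00523.
z = (0.09983 − 0.1108)/0.00523 = -0.01097/0.00523 = -2.098.
p-value = P(Z < -2.098) ≈ 0.0180.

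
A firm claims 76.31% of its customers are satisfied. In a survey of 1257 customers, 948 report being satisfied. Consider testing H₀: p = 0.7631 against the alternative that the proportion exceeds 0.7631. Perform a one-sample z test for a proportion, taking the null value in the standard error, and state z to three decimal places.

z = -0.744

p̂ = 948/1257 = 0.75418.
Under H₀, SE = √(0.7631·0.2369/1257) = √(0.000143817) = 0.01199.
z = (0.75418 − 0.7631)/0.01199 = -0.00892/0.01199 = -0.744.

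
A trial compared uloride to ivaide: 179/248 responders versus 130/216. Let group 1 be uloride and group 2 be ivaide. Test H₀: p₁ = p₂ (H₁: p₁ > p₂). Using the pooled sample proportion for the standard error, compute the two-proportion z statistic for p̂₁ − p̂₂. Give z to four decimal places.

p̂₁ = 179/248 ≈ 0.721774, p̂₂ = 130/216 ≈ 0.601852.
Pooled p̂ = (179+130)/(248+216) = 309/464 = 0.665948.
SE = √(0.222461 × 0.00866189) = 0.043897.
z = (0.721774 − 0.601852)/0.043897 = 0.119922/0.043897 = 2.7319.
p-value = P(Z > 2.732) ≈ 0.0031.

z = 2.7319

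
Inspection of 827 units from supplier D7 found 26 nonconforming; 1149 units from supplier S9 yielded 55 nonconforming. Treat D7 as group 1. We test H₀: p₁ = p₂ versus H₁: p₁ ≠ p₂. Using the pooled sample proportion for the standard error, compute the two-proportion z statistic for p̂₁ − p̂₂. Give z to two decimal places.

z = -1.82

p̂₁ = 26/827 ≈ 0.03144, p̂₂ = 55/1149 ≈ 0.04787.
Pooled p̂ = (26+55)/(827+1149) = 81/1976 = 0.04099.
SE = √(0.0393116 × 0.00207951) = 0.00904.
z = (0.03144 − 0.04787)/0.00904 = -0.01643/0.00904 = -1.82.
p-value = 2·P(Z > 1.817) ≈ 0.0692.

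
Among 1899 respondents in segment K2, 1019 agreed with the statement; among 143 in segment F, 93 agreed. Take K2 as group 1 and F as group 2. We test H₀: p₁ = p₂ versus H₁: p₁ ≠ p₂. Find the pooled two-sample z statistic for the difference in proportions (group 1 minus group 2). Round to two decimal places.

z = -2.63

p̂₁ = 1019/1899 ≈ 0.5366, p̂₂ = 93/143 ≈ 0.6503.
Pooled p̂ = (1019+93)/(1899+143) = 1112/2042 = 0.5446.
SE = √(0.248014 × 0.0075196) = 0.0432.
z = (0.5366 − 0.6503)/0.0432 = -0.1137/0.0432 = -2.63.
Two-sided p-value ≈ 2·Φ(−2.634) = 0.0084.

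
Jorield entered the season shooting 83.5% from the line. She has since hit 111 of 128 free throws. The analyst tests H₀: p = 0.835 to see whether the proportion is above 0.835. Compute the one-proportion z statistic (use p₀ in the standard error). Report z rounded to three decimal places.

z = 0.981

p̂ = 111/128 = 0.86719.
Standard error under H₀: √(0.835×0.165/128) = 0.03281.
z = (0.86719 − 0.835)/0.03281 = 0.03219/0.03281 = 0.981.
p-value = P(Z > 0.981) ≈ 0.1633.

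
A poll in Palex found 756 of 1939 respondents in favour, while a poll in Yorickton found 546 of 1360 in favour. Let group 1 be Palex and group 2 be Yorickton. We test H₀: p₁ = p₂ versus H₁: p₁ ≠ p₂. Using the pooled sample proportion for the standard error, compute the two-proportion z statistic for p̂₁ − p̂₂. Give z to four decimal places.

z = -0.6698

p̂₁ = 756/1939 ≈ 0.389892, p̂₂ = 546/1360 ≈ 0.401471.
Pooled p̂ = (756+546)/(1939+1360) = 1302/3299 = 0.394665.
SE = √(0.238905 × 0.00125102) = 0.017288.
z = (0.389892 − 0.401471)/0.017288 = -0.011579/0.017288 = -0.6698.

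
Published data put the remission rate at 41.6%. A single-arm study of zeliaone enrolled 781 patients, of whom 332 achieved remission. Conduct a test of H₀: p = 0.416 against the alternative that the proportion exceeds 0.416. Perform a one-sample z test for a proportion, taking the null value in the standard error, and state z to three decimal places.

z = 0.516

p̂ = 332/781 = 0.42510.
SE = √(p₀(1−p₀)/n) = √(0.24294/781) = 0.01764.
z = (0.42510 − 0.416)/0.01764 = 0.00910/0.01764 = 0.516.
p-value = P(Z > 0.516) ≈ 0.3030.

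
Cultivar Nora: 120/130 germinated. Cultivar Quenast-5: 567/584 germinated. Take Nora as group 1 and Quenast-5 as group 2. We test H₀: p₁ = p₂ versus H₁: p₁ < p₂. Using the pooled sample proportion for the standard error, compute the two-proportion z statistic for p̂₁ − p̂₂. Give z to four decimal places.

z = -2.5847

p̂₁ = 120/130 ≈ 0.9230769, p̂₂ = 567/584 ≈ 0.9708904.
Pooled p̂ = (120+567)/(130+584) = 687/714 = 0.9621849.
SE = √(0.0363851 × 0.00940464) = 0.0184984.
z = (0.9230769 − 0.9708904)/0.0184984 = -0.0478135/0.0184984 = -2.5847.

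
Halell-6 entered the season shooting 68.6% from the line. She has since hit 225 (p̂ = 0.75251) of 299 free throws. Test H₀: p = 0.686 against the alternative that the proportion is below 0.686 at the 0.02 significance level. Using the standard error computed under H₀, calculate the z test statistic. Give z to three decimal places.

p̂ = 225/299 ≈ 0.75251.
Under H₀, SE = √(0.686·0.314/299) = √(0.000720415) = 0.02684.
z = (0.75251 − 0.686)/0.02684 = 0.06651/0.02684 = 2.478.
p-value = P(Z < 2.478) ≈ 0.9934; since p > α = 0.02, fail to reject H₀.

z = 2.478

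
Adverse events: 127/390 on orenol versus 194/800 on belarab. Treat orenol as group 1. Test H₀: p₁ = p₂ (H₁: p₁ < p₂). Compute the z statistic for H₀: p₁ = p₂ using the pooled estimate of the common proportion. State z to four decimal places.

z = 3.0332

p̂₁ = 127/390 = 0.325641, p̂₂ = 194/800 = 0.242500.
Pooled p̂ = (127+194)/(390+800) = 321/1190 = 0.269748.
SE = √(p̂(1−p̂)(1/n₁+1/n₂)) = √(0.269748·0.730252·0.0038141) = √(0.000751317) = 0.027410.
z = (0.325641 − 0.242500)/0.027410 = 0.083141/0.027410 = 3.0332.
p-value = P(Z < 3.033) ≈ 0.9988.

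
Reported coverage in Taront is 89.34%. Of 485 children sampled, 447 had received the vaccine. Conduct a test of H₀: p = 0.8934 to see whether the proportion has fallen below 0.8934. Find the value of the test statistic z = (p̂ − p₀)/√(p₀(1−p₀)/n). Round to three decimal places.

z = 2.016

p̂ = 447/485 ≈ 0.92165.
Under H₀, SE = √(0.8934·0.1066/485) = √(0.000196364) = 0.01401.
z = (0.92165 − 0.8934)/0.01401 = 0.02825/0.01401 = 2.016.
p-value = P(Z < 2.016) ≈ 0.9781.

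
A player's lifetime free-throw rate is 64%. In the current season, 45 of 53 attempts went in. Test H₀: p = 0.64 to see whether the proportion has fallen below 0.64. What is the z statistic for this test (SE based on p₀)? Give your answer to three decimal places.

p̂ = 45/53 ≈ 0.84906.
Standard error under H₀: √(0.64×0.36/53) = 0.06593.
z = (0.84906 − 0.64)/0.06593 = 0.20906/0.06593 = 3.171.
p-value = P(Z < 3.171) ≈ 0.9992.

z = 3.171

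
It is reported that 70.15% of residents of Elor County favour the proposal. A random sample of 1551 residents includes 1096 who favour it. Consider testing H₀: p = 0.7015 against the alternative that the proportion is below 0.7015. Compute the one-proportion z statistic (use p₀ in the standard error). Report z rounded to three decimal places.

z = 0.442

p̂ = 1096/1551 ≈ 0.70664.
Under H₀, SE = √(0.7015·0.2985/1551) = √(0.000135008) = 0.01162.
z = (0.70664 − 0.7015)/0.01162 = 0.00514/0.01162 = 0.442.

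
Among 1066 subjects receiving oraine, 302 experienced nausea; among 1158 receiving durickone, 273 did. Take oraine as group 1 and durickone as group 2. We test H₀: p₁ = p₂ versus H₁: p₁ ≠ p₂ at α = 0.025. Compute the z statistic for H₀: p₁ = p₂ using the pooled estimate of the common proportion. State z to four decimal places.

p̂₁ = 302/1066 ≈ 0.283302, p̂₂ = 273/1158 ≈ 0.235751.
Pooled p̂ = (302+273)/(1066+1158) = 575/2224 = 0.258543.
SE = √(p̂(1−p̂)(1/n₁+1/n₂)) = √(0.258543·0.741457·0.00180164) = √(0.000345373) = 0.018584.
z = (0.283302 − 0.235751)/0.018584 = 0.047551/0.018584 = 2.5587.
Two-sided p-value ≈ 2·Φ(−2.559) = 0.0105; since p < α = 0.025, reject H₀.

z = 2.5587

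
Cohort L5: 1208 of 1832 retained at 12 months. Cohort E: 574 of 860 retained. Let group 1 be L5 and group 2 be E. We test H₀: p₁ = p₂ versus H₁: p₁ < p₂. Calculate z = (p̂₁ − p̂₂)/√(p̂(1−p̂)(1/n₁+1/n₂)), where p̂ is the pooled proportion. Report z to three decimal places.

z = -0.412

p̂₁ = 1208/1832 = 0.65939, p̂₂ = 574/860 = 0.66744.
Pooled p̂ = (1208+574)/(1832+860) = 1782/2692 = 0.66196.
SE = √(0.223769 × 0.00170864) = 0.01955.
z = (0.65939 − 0.66744)/0.01955 = -0.00805/0.01955 = -0.412.
p-value = P(Z < -0.412) ≈ 0.3402.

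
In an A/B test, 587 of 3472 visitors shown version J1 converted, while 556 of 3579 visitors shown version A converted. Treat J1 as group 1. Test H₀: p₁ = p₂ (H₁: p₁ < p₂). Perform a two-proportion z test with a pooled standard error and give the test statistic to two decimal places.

p̂₁ = 587/3472 ≈ 0.1691, p̂₂ = 556/3579 ≈ 0.1554.
Pooled p̂ = (587+556)/(3472+3579) = 1143/7051 = 0.1621.
SE = √(0.135827 × 0.000567426) = 0.0088.
z = (0.1691 − 0.1554)/0.0088 = 0.0137/0.0088 = 1.56.
p-value = P(Z < 1.562) ≈ 0.9409.

z = 1.56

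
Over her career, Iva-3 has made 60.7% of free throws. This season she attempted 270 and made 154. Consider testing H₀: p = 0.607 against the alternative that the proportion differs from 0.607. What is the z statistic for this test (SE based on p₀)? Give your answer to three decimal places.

p̂ = 154/270 ≈ 0.570370.
Under H₀, SE = √(0.607·0.393/270) = √(0.000883522) = 0.029724.
z = (0.570370 − 0.607)/0.029724 = -0.036630/0.029724 = -1.232.

z = -1.232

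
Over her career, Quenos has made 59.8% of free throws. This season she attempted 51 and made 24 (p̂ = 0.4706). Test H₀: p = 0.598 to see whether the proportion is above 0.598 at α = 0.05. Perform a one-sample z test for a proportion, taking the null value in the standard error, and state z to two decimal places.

p̂ = 24/51 ≈ 0.47059.
Under H₀, SE = √(0.598·0.402/51) = √(0.00471365) = 0.06866.
z = (0.47059 − 0.598)/0.06866 = -0.12741/0.06866 = -1.86.
p-value = P(Z > -1.856) ≈ 0.9683, so at α = 0.05 we fail to reject H₀.

z = -1.86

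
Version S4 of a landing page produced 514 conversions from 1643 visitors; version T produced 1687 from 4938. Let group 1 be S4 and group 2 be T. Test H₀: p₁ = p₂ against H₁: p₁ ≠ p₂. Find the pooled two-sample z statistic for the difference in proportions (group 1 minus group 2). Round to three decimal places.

z = -2.143

p̂₁ = 514/1643 ≈ 0.31284, p̂₂ = 1687/4938 ≈ 0.34164.
Pooled p̂ = (514+1687)/(1643+4938) = 2201/6581 = 0.33445.
SE = √(0.222592 × 0.000811154) = 0.01344.
z = (0.31284 − 0.34164)/0.01344 = -0.02880/0.01344 = -2.143.
Two-sided p-value ≈ 2·Φ(−2.143) = 0.0321.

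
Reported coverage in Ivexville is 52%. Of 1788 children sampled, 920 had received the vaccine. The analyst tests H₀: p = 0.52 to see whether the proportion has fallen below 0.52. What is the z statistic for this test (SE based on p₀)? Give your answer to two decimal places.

p̂ = 920/1788 ≈ 0.51454.
SE = √(p₀(1−p₀)/n) = √(0.2496/1788) = 0.01182.
z = (0.51454 − 0.52)/0.01182 = -0.00546/0.01182 = -0.46.

z = -0.46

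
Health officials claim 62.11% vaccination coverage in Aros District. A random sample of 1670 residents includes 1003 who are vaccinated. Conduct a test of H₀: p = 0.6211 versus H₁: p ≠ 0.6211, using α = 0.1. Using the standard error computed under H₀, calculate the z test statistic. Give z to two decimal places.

p̂ = 1003/1670 ≈ 0.60060.
Standard error under H₀: √(0.6211×0.3789/1670) = 0.01187.
z = (0.60060 − 0.6211)/0.01187 = -0.02050/0.01187 = -1.73.
Two-sided p-value ≈ 2·Φ(−1.727) = 0.0842, so at α = 0.1 we reject H₀.

z = -1.73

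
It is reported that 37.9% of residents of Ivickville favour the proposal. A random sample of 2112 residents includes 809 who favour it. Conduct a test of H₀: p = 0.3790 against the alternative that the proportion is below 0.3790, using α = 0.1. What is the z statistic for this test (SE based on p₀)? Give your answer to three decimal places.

p̂ = 809/2112 ≈ 0.38305.
Standard error under H₀: √(0.379×0.621/2112) = 0.01056.
z = (0.38305 − 0.379)/0.01056 = 0.00405/0.01056 = 0.384.
p-value = P(Z < 0.384) ≈ 0.6494. With α = 0.1, fail to reject H₀.

z = 0.384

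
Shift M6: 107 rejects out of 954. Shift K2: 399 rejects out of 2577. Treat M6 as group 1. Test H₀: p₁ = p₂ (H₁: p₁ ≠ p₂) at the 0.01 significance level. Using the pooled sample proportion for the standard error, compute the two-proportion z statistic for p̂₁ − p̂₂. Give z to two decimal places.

z = -3.21

p̂₁ = 107/954 ≈ 0.11216, p̂₂ = 399/2577 ≈ 0.15483.
Pooled p̂ = (107+399)/(954+2577) = 506/3531 = 0.14330.
SE = √(0.122767 × 0.00143627) = 0.01328.
z = (0.11216 − 0.15483)/0.01328 = -0.04267/0.01328 = -3.21.
p-value = 2·P(Z > 3.214) ≈ 0.0013; since p < α = 0.01, reject H₀.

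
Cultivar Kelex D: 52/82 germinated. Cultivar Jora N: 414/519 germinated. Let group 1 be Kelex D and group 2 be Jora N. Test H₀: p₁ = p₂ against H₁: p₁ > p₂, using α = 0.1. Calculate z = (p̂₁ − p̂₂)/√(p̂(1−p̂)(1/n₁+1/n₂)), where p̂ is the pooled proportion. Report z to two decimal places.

p̂₁ = 52/82 ≈ 0.6341, p̂₂ = 414/519 ≈ 0.7977.
Pooled p̂ = (52+414)/(82+519) = 466/601 = 0.7754.
SE = √(p̂(1−p̂)(1/n₁+1/n₂)) = √(0.7754·0.2246·0.0141219) = √(0.0024596) = 0.0496.
z = (0.6341 − 0.7977)/0.0496 = -0.1636/0.0496 = -3.30.
p-value = P(Z > -3.298) ≈ 0.9995, so at α = 0.1 we fail to reject H₀.

z = -3.30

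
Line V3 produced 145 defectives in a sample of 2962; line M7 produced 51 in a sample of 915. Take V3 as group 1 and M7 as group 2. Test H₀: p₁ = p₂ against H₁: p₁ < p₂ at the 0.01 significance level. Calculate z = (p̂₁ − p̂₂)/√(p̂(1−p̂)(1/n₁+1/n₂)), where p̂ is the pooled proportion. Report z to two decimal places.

p̂₁ = 145/2962 ≈ 0.04895, p̂₂ = 51/915 ≈ 0.05574.
Pooled p̂ = (145+51)/(2962+915) = 196/3877 = 0.05055.
SE = √(p̂(1−p̂)(1/n₁+1/n₂)) = √(0.05055·0.94945·0.00143051) = √(6.86626e-05) = 0.00829.
z = (0.04895 − 0.05574)/0.00829 = -0.00679/0.00829 = -0.82.
p-value = P(Z < -0.819) ≈ 0.2065; since p > α = 0.01, fail to reject H₀.

z = -0.82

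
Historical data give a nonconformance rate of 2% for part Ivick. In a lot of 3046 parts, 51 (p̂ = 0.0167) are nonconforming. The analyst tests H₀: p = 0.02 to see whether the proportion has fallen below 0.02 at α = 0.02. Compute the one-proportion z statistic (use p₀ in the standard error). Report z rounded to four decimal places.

z = -1.2839

p̂ = 51/3046 = 0.01674327.
SE = √(p₀(1−p₀)/n) = √(0.0196/3046) = 0.00253666.
z = (0.01674327 − 0.02)/0.00253666 = -0.00325673/0.00253666 = -1.2839.
p-value = P(Z < -1.284) ≈ 0.0996; since p > α = 0.02, fail to reject H₀.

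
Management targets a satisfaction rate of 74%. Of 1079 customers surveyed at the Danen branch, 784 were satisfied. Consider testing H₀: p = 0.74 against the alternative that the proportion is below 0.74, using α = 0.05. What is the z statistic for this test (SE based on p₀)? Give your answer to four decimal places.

z = -1.0036

p̂ = 784/1079 ≈ 0.726599.
Under H₀, SE = √(0.74·0.26/1079) = √(0.000178313) = 0.013353.
z = (0.726599 − 0.74)/0.013353 = -0.013401/0.013353 = -1.0036.
p-value = P(Z < -1.004) ≈ 0.1578. With α = 0.05, fail to reject H₀.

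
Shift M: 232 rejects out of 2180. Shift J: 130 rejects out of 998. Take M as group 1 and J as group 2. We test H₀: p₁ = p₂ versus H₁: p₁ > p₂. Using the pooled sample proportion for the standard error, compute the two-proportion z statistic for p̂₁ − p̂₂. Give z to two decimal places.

p̂₁ = 232/2180 ≈ 0.10642, p̂₂ = 130/998 ≈ 0.13026.
Pooled p̂ = (232+130)/(2180+998) = 362/3178 = 0.11391.
SE = √(0.100933 × 0.00146072) = 0.01214.
z = (0.10642 − 0.13026)/0.01214 = -0.02384/0.01214 = -1.96.
p-value = P(Z > -1.963) ≈ 0.9752.

z = -1.96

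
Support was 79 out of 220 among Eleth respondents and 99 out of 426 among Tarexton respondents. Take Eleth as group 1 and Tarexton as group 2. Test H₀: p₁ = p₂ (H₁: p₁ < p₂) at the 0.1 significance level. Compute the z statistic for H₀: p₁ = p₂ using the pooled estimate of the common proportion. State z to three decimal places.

p̂₁ = 79/220 = 0.35909, p̂₂ = 99/426 = 0.23239.
Pooled p̂ = (79+99)/(220+426) = 178/646 = 0.27554.
SE = √(p̂(1−p̂)(1/n₁+1/n₂)) = √(0.27554·0.72446·0.00689287) = √(0.00137594) = 0.03709.
z = (0.35909 − 0.23239)/0.03709 = 0.12670/0.03709 = 3.416.
p-value = P(Z < 3.416) ≈ 0.9997; since p > α = 0.1, fail to reject H₀.

z = 3.416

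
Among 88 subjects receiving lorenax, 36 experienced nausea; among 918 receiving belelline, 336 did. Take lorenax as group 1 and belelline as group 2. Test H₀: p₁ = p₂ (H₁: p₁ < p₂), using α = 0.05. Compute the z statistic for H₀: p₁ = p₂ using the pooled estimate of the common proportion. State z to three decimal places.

p̂₁ = 36/88 = 0.40909, p̂₂ = 336/918 = 0.36601.
Pooled p̂ = (36+336)/(88+918) = 372/1006 = 0.36978.
SE = √(p̂(1−p̂)(1/n₁+1/n₂)) = √(0.36978·0.63022·0.012453) = √(0.00290208) = 0.05387.
z = (0.40909 − 0.36601)/0.05387 = 0.04308/0.05387 = 0.800.
p-value = P(Z < 0.800) ≈ 0.7880, so at α = 0.05 we fail to reject H₀.

z = 0.800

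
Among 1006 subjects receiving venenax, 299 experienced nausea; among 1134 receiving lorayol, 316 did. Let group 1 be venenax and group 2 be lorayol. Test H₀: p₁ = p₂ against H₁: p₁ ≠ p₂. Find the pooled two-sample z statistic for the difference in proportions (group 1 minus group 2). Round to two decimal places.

z = 0.95

p̂₁ = 299/1006 = 0.29722, p̂₂ = 316/1134 = 0.27866.
Pooled p̂ = (299+316)/(1006+1134) = 615/2140 = 0.28738.
SE = √(0.204794 × 0.00187587) = 0.01960.
z = (0.29722 − 0.27866)/0.01960 = 0.01856/0.01960 = 0.95.
Two-sided p-value ≈ 2·Φ(−0.947) = 0.3438.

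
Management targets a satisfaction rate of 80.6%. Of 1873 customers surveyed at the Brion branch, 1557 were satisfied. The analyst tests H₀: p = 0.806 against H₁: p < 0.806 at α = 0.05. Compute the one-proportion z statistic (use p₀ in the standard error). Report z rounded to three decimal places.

p̂ = 1557/1873 = 0.831287.
SE = √(p₀(1−p₀)/n) = √(0.15636/1873) = 0.009137.
z = (0.831287 − 0.806)/0.009137 = 0.025287/0.009137 = 2.768.
p-value = P(Z < 2.768) ≈ 0.9972; since p > α = 0.05, fail to reject H₀.

z = 2.768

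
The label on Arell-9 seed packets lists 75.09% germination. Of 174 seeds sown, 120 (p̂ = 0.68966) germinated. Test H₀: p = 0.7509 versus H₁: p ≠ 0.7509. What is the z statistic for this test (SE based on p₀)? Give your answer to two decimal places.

z = -1.87

p̂ = 120/174 ≈ 0.6897.
Under H₀, SE = √(0.7509·0.2491/174) = √(0.001075) = 0.0328.
z = (0.6897 − 0.7509)/0.0328 = -0.0612/0.0328 = -1.87.
Two-sided p-value ≈ 2·Φ(−1.868) = 0.0618.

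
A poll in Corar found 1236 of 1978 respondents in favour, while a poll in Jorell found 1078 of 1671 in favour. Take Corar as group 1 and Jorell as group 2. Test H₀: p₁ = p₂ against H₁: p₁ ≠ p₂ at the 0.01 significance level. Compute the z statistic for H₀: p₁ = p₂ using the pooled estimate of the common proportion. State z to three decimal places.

p̂₁ = 1236/1978 ≈ 0.624874, p̂₂ = 1078/1671 ≈ 0.645123.
Pooled p̂ = (1236+1078)/(1978+1671) = 2314/3649 = 0.634146.
SE = √(p̂(1−p̂)(1/n₁+1/n₂)) = √(0.634146·0.365854·0.00110401) = √(0.000256134) = 0.016004.
z = (0.624874 − 0.645123)/0.016004 = -0.020249/0.016004 = -1.265.
Two-sided p-value ≈ 2·Φ(−1.265) = 0.2058. With α = 0.01, fail to reject H₀.

z = -1.265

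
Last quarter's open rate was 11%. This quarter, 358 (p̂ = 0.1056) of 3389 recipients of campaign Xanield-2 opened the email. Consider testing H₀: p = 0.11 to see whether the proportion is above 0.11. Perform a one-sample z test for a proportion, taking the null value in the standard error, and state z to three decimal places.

p̂ = 358/3389 = 0.10564.
SE = √(p₀(1−p₀)/n) = √(0.0979/3389) = 0.00537.
z = (0.10564 − 0.11)/0.00537 = -0.00436/0.00537 = -0.812.
p-value = P(Z > -0.812) ≈ 0.7916.

z = -0.812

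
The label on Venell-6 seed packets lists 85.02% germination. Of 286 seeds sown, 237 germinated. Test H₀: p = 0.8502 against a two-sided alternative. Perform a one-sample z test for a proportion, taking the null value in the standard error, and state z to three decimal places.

p̂ = 237/286 = 0.82867.
Standard error under H₀: √(0.8502×0.1498/286) = 0.02110.
z = (0.82867 − 0.8502)/0.02110 = -0.02153/0.02110 = -1.020.

z = -1.020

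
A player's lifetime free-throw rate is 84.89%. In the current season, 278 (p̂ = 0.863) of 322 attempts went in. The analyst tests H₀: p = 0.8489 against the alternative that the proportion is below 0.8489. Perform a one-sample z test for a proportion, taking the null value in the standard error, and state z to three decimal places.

p̂ = 278/322 = 0.86335.
SE = √(p₀(1−p₀)/n) = √(0.12827/322) = 0.01996.
z = (0.86335 − 0.8489)/0.01996 = 0.01445/0.01996 = 0.724.
p-value = P(Z < 0.724) ≈ 0.7655.

z = 0.724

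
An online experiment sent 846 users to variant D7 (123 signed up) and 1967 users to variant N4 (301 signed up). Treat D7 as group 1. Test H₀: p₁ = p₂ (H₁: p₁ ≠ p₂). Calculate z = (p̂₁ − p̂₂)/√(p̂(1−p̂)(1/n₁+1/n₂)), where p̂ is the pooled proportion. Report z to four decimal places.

p̂₁ = 123/846 = 0.145390, p̂₂ = 301/1967 = 0.153025.
Pooled p̂ = (123+301)/(846+1967) = 424/2813 = 0.150729.
SE = √(p̂(1−p̂)(1/n₁+1/n₂)) = √(0.150729·0.849271·0.00169042) = √(0.00021639) = 0.014710.
z = (0.145390 − 0.153025)/0.014710 = -0.007635/0.014710 = -0.5190.
Two-sided p-value ≈ 2·Φ(−0.519) = 0.6037.

z = -0.5190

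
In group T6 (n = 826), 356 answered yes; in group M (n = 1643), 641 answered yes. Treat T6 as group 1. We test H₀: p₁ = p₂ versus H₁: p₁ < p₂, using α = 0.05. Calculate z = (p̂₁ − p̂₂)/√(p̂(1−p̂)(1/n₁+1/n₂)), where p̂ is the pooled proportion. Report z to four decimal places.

p̂₁ = 356/826 = 0.4309927, p̂₂ = 641/1643 = 0.3901400.
Pooled p̂ = (356+641)/(826+1643) = 997/2469 = 0.4038072.
SE = √(p̂(1−p̂)(1/n₁+1/n₂)) = √(0.4038072·0.5961928·0.0018193) = √(0.00043799) = 0.0209282.
z = (0.4309927 − 0.3901400)/0.0209282 = 0.0408527/0.0209282 = 1.9520.
p-value = P(Z < 1.952) ≈ 0.9745, so at α = 0.05 we fail to reject H₀.

z = 1.9520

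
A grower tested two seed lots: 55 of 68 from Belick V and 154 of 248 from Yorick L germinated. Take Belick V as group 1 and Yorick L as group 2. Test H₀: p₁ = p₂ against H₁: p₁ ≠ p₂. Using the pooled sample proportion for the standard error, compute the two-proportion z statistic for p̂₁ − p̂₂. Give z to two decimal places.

p̂₁ = 55/68 = 0.8088, p̂₂ = 154/248 = 0.6210.
Pooled p̂ = (55+154)/(68+248) = 209/316 = 0.6614.
SE = √(0.223952 × 0.0187381) = 0.0648.
z = (0.8088 − 0.6210)/0.0648 = 0.1878/0.0648 = 2.90.
Two-sided p-value ≈ 2·Φ(−2.900) = 0.0037.

z = 2.90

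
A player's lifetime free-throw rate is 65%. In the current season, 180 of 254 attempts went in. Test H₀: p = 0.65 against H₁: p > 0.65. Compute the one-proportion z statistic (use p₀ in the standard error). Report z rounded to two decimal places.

z = 1.96

p̂ = 180/254 = 0.7087.
Under H₀, SE = √(0.65·0.35/254) = √(0.000895669) = 0.0299.
z = (0.7087 − 0.65)/0.0299 = 0.0587/0.0299 = 1.96.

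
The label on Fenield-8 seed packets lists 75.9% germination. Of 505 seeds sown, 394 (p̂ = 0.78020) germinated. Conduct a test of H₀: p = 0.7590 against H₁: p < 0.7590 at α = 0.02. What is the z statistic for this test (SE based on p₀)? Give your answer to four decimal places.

z = 1.1138

p̂ = 394/505 = 0.780198.
Standard error under H₀: √(0.759×0.241/505) = 0.019032.
z = (0.780198 − 0.759)/0.019032 = 0.021198/0.019032 = 1.1138.
p-value = P(Z < 1.114) ≈ 0.8673. With α = 0.02, fail to reject H₀.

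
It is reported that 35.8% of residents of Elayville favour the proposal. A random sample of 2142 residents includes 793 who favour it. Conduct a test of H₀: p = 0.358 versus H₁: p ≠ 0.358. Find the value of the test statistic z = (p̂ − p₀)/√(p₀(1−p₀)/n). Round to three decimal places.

z = 1.179

p̂ = 793/2142 = 0.37021.
SE = √(p₀(1−p₀)/n) = √(0.22984/2142) = 0.01036.
z = (0.37021 − 0.358)/0.01036 = 0.01221/0.01036 = 1.179.
p-value = 2·P(Z > 1.179) ≈ 0.2383.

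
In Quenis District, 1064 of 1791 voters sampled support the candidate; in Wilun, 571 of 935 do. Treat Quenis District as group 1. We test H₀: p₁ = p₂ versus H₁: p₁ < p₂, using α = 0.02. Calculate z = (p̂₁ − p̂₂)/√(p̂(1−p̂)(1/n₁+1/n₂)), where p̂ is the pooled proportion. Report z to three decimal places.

p̂₁ = 1064/1791 ≈ 0.594082, p̂₂ = 571/935 ≈ 0.610695.
Pooled p̂ = (1064+571)/(1791+935) = 1635/2726 = 0.599780.
SE = √(0.240044 × 0.00162787) = 0.019768.
z = (0.594082 − 0.610695)/0.019768 = -0.016613/0.019768 = -0.840.
p-value = P(Z < -0.840) ≈ 0.2003. With α = 0.02, fail to reject H₀.

z = -0.840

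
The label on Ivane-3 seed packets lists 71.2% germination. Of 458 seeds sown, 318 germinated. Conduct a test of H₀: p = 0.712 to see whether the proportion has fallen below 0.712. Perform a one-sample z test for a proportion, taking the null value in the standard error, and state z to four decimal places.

z = -0.8354

p̂ = 318/458 = 0.694323.
SE = √(p₀(1−p₀)/n) = √(0.20506/458) = 0.021159.
z = (0.694323 − 0.712)/0.021159 = -0.017677/0.021159 = -0.8354.
p-value = P(Z < -0.835) ≈ 0.2017.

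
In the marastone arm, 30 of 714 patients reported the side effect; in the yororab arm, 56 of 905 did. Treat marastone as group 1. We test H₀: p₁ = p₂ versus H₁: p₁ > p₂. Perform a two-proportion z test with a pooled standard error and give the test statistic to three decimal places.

p̂₁ = 30/714 = 0.042017, p̂₂ = 56/905 = 0.061878.
Pooled p̂ = (30+56)/(714+905) = 86/1619 = 0.053119.
SE = √(p̂(1−p̂)(1/n₁+1/n₂)) = √(0.053119·0.946881·0.00250553) = √(0.000126022) = 0.011226.
z = (0.042017 − 0.061878)/0.011226 = -0.019861/0.011226 = -1.769.
p-value = P(Z > -1.769) ≈ 0.9616.

z = -1.769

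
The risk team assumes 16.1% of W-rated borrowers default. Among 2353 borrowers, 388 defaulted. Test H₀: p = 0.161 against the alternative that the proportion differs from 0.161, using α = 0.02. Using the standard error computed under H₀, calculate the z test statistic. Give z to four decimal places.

z = 0.5142

p̂ = 388/2353 = 0.164896.
Standard error under H₀: √(0.161×0.839/2353) = 0.007577.
z = (0.164896 − 0.161)/0.007577 = 0.003896/0.007577 = 0.5142.
p-value = 2·P(Z > 0.514) ≈ 0.6071; since p > α = 0.02, fail to reject H₀.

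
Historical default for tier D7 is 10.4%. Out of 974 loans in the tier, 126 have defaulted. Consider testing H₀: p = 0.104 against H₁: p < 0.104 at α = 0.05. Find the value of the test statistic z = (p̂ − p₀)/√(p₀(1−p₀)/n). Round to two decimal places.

p̂ = 126/974 ≈ 0.1294.
Under H₀, SE = √(0.104·0.896/974) = √(9.56715e-05) = 0.0098.
z = (0.1294 − 0.104)/0.0098 = 0.0254/0.0098 = 2.59.
p-value = P(Z < 2.593) ≈ 0.9952, so at α = 0.05 we fail to reject H₀.

z = 2.59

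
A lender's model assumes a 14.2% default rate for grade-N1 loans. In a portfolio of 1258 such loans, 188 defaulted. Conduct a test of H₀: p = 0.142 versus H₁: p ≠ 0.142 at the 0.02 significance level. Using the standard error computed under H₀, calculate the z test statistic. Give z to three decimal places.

z = 0.756

p̂ = 188/1258 ≈ 0.14944.
Standard error under H₀: √(0.142×0.858/1258) = 0.00984.
z = (0.14944 − 0.142)/0.00984 = 0.00744/0.00984 = 0.756.
Two-sided p-value ≈ 2·Φ(−0.756) = 0.4494, so at α = 0.02 we fail to reject H₀.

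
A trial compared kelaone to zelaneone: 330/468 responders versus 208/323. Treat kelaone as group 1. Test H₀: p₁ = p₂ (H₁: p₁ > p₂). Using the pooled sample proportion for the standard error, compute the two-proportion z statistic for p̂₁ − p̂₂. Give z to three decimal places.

p̂₁ = 330/468 = 0.70513, p̂₂ = 208/323 = 0.64396.
Pooled p̂ = (330+208)/(468+323) = 538/791 = 0.68015.
SE = √(p̂(1−p̂)(1/n₁+1/n₂)) = √(0.68015·0.31985·0.00523273) = √(0.00113836) = 0.03374.
z = (0.70513 − 0.64396)/0.03374 = 0.06117/0.03374 = 1.813.
p-value = P(Z > 1.813) ≈ 0.0349.

z = 1.813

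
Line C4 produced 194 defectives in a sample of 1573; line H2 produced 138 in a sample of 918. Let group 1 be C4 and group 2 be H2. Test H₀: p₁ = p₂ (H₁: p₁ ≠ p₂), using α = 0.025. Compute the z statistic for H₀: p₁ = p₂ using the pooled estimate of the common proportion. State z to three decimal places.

z = -1.912

p̂₁ = 194/1573 = 0.12333, p̂₂ = 138/918 = 0.15033.
Pooled p̂ = (194+138)/(1573+918) = 332/2491 = 0.13328.
SE = √(p̂(1−p̂)(1/n₁+1/n₂)) = √(0.13328·0.86672·0.00172505) = √(0.000199272) = 0.01412.
z = (0.12333 − 0.15033)/0.01412 = -0.02700/0.01412 = -1.912.
p-value = 2·P(Z > 1.912) ≈ 0.0558. With α = 0.025, fail to reject H₀.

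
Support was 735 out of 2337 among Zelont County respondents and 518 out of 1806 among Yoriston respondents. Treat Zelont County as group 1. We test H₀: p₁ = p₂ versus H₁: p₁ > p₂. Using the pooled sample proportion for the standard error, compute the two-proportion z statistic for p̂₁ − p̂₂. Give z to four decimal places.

p̂₁ = 735/2337 = 0.3145058, p̂₂ = 518/1806 = 0.2868217.
Pooled p̂ = (735+518)/(2337+1806) = 1253/4143 = 0.3024378.
SE = √(0.210969 × 0.000981609) = 0.0143906.
z = (0.3145058 − 0.2868217)/0.0143906 = 0.0276841/0.0143906 = 1.9238.
p-value = P(Z > 1.924) ≈ 0.0272.

z = 1.9238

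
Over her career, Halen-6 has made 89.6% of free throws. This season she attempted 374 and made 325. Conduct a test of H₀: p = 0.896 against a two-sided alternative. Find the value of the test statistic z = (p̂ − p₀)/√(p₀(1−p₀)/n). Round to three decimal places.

z = -1.712

p̂ = 325/374 ≈ 0.86898.
SE = √(p₀(1−p₀)/n) = √(0.093184/374) = 0.01578.
z = (0.86898 − 0.896)/0.01578 = -0.02702/0.01578 = -1.712.
Two-sided p-value ≈ 2·Φ(−1.712) = 0.0870.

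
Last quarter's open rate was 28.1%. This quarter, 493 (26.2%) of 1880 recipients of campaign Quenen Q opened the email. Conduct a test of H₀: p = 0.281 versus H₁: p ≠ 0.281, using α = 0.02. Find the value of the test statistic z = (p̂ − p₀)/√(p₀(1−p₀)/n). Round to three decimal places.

p̂ = 493/1880 = 0.26223.
Standard error under H₀: √(0.281×0.719/1880) = 0.01037.
z = (0.26223 − 0.281)/0.01037 = -0.01877/0.01037 = -1.810.
Two-sided p-value ≈ 2·Φ(−1.810) = 0.0703. With α = 0.02, fail to reject H₀.

z = -1.810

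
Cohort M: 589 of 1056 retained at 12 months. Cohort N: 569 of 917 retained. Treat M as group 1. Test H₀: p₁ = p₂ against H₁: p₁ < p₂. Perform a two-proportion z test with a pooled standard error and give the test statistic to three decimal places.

z = -2.823

p̂₁ = 589/1056 = 0.557765, p̂₂ = 569/917 = 0.620502.
Pooled p̂ = (589+569)/(1056+917) = 1158/1973 = 0.586923.
SE = √(p̂(1−p̂)(1/n₁+1/n₂)) = √(0.586923·0.413077·0.00203748) = √(0.000493976) = 0.022226.
z = (0.557765 − 0.620502)/0.022226 = -0.062737/0.022226 = -2.823.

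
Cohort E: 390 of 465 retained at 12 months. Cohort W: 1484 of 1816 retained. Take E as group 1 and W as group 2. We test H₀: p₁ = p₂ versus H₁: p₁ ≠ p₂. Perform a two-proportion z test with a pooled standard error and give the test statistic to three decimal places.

p̂₁ = 390/465 = 0.83871, p̂₂ = 1484/1816 = 0.81718.
Pooled p̂ = (390+1484)/(465+1816) = 1874/2281 = 0.82157.
SE = √(p̂(1−p̂)(1/n₁+1/n₂)) = √(0.82157·0.17843·0.0027012) = √(0.000395977) = 0.01990.
z = (0.83871 − 0.81718)/0.01990 = 0.02153/0.01990 = 1.082.
p-value = 2·P(Z > 1.082) ≈ 0.2793.

z = 1.082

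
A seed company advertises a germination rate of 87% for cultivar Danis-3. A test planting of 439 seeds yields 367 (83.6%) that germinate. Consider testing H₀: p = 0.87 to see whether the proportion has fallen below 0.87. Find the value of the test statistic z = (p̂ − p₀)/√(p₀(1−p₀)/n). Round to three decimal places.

z = -2.119

p̂ = 367/439 = 0.83599.
SE = √(p₀(1−p₀)/n) = √(0.1131/439) = 0.01605.
z = (0.83599 − 0.87)/0.01605 = -0.03401/0.01605 = -2.119.
p-value = P(Z < -2.119) ≈ 0.0171.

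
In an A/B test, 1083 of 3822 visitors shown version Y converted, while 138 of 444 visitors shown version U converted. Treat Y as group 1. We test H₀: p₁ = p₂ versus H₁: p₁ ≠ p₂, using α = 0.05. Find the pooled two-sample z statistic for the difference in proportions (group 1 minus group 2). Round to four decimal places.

p̂₁ = 1083/3822 = 0.2833595, p̂₂ = 138/444 = 0.3108108.
Pooled p̂ = (1083+138)/(3822+444) = 1221/4266 = 0.2862166.
SE = √(0.204297 × 0.0025139) = 0.0226623.
z = (0.2833595 − 0.3108108)/0.0226623 = -0.0274513/0.0226623 = -1.2113.
Two-sided p-value ≈ 2·Φ(−1.211) = 0.2258; since p > α = 0.05, fail to reject H₀.

z = -1.2113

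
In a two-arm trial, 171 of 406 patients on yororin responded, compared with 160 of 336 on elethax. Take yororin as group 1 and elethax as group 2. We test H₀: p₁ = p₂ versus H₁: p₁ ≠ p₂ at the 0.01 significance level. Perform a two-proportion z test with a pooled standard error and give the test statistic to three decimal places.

p̂₁ = 171/406 ≈ 0.421182, p̂₂ = 160/336 ≈ 0.476190.
Pooled p̂ = (171+160)/(406+336) = 331/742 = 0.446092.
SE = √(0.247094 × 0.00543924) = 0.036661.
z = (0.421182 − 0.476190)/0.036661 = -0.055008/0.036661 = -1.500.
Two-sided p-value ≈ 2·Φ(−1.500) = 0.1335. With α = 0.01, fail to reject H₀.

z = -1.500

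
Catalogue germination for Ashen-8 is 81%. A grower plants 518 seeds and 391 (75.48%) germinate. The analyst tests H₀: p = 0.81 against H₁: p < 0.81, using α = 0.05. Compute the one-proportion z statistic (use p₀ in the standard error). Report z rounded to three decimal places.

z = -3.201

p̂ = 391/518 ≈ 0.754826.
SE = √(p₀(1−p₀)/n) = √(0.1539/518) = 0.017237.
z = (0.754826 − 0.81)/0.017237 = -0.055174/0.017237 = -3.201.
p-value = P(Z < -3.201) ≈ 0.0007, so at α = 0.05 we reject H₀.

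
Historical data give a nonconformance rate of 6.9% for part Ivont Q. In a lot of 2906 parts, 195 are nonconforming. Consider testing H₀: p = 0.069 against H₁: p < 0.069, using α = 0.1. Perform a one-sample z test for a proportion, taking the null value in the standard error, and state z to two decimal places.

p̂ = 195/2906 ≈ 0.0671.
Standard error under H₀: √(0.069×0.931/2906) = 0.0047.
z = (0.0671 − 0.069)/0.0047 = -0.0019/0.0047 = -0.40.
p-value = P(Z < -0.404) ≈ 0.3433; since p > α = 0.1, fail to reject H₀.

z = -0.40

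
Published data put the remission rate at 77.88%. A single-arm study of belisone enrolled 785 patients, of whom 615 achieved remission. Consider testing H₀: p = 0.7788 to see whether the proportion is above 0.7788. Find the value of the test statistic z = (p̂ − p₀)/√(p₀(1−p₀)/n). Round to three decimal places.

z = 0.313

p̂ = 615/785 = 0.78344.
Under H₀, SE = √(0.7788·0.2212/785) = √(0.000219453) = 0.01481.
z = (0.78344 − 0.7788)/0.01481 = 0.00464/0.01481 = 0.313.
p-value = P(Z > 0.313) ≈ 0.3771.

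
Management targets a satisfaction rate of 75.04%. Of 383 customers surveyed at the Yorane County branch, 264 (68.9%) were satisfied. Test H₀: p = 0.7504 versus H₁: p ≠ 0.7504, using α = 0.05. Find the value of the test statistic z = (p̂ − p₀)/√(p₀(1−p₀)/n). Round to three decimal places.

z = -2.763

p̂ = 264/383 = 0.68930.
Under H₀, SE = √(0.7504·0.2496/383) = √(0.000489034) = 0.02211.
z = (0.68930 − 0.7504)/0.02211 = -0.06110/0.02211 = -2.763.
Two-sided p-value ≈ 2·Φ(−2.763) = 0.0057. With α = 0.05, reject H₀.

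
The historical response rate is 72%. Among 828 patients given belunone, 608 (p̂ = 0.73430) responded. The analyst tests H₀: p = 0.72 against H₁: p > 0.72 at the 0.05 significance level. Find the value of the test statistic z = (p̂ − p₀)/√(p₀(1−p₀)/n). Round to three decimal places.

z = 0.916

p̂ = 608/828 ≈ 0.734300.
SE = √(p₀(1−p₀)/n) = √(0.2016/828) = 0.015604.
z = (0.734300 − 0.72)/0.015604 = 0.014300/0.015604 = 0.916.
p-value = P(Z > 0.916) ≈ 0.1797; since p > α = 0.05, fail to reject H₀.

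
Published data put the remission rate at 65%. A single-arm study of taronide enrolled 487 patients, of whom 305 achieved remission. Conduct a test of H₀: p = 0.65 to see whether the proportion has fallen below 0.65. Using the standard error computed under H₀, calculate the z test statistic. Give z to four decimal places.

z = -1.0973

p̂ = 305/487 ≈ 0.626283.
Standard error under H₀: √(0.65×0.35/487) = 0.021614.
z = (0.626283 − 0.65)/0.021614 = -0.023717/0.021614 = -1.0973.
p-value = P(Z < -1.097) ≈ 0.1363.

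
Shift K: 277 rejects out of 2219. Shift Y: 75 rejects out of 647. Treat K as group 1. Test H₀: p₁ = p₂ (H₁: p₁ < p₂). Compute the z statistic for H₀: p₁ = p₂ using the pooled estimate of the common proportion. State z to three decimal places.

z = 0.608

p̂₁ = 277/2219 ≈ 0.124831, p̂₂ = 75/647 ≈ 0.115920.
Pooled p̂ = (277+75)/(2219+647) = 352/2866 = 0.122819.
SE = √(0.107735 × 0.00199625) = 0.014665.
z = (0.124831 − 0.115920)/0.014665 = 0.008911/0.014665 = 0.608.
p-value = P(Z < 0.608) ≈ 0.7283.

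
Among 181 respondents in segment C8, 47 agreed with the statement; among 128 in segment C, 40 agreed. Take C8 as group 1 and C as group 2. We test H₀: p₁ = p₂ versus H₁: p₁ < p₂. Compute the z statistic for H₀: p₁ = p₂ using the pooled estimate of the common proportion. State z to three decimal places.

z = -1.017

p̂₁ = 47/181 ≈ 0.25967, p̂₂ = 40/128 ≈ 0.31250.
Pooled p̂ = (47+40)/(181+128) = 87/309 = 0.28155.
SE = √(0.202281 × 0.0133374) = 0.05194.
z = (0.25967 − 0.31250)/0.05194 = -0.05283/0.05194 = -1.017.
p-value = P(Z < -1.017) ≈ 0.1545.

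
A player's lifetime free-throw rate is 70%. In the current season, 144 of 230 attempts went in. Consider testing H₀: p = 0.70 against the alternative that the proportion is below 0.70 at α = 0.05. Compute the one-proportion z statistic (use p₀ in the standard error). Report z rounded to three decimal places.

p̂ = 144/230 = 0.62609.
SE = √(p₀(1−p₀)/n) = √(0.21/230) = 0.03022.
z = (0.62609 − 0.7)/0.03022 = -0.07391/0.03022 = -2.446.
p-value = P(Z < -2.446) ≈ 0.0072, so at α = 0.05 we reject H₀.

z = -2.446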